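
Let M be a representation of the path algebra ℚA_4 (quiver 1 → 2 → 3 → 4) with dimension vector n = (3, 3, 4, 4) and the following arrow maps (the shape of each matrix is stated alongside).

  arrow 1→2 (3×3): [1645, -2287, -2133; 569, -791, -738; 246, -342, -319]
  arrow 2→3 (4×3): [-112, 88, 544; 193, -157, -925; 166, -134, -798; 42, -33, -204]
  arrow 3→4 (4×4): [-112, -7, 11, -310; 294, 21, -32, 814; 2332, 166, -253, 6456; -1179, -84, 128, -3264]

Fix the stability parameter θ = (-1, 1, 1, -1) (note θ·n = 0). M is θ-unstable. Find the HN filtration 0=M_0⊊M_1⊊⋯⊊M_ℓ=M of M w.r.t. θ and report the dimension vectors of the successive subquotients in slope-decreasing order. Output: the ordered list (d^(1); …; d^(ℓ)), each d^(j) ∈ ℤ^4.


Interval decomposition of M: I[1,1], I[1,2], I[1,3], I[2,4], I[3,4]^2, I[4,4].
HN type (ℓ=4): μ^(1)=1; μ^(2)=1/3; μ^(3)=0; μ^(4)=-1

((0, 2, 1, 0); (0, 1, 1, 1); (0, 0, 2, 2); (3, 0, 0, 1))


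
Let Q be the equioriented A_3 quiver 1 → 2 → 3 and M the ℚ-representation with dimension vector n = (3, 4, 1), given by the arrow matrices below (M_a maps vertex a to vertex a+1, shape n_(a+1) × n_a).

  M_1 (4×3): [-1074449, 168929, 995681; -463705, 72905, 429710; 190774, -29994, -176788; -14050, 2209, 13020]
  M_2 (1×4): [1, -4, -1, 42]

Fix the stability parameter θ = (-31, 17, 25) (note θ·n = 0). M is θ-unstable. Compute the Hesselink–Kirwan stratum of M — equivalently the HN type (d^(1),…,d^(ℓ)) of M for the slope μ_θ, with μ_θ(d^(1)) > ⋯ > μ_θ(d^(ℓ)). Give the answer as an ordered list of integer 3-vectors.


Barcode: M ≅ I[1,2]^2, I[1,3], I[2,2]. HN layers by μ_θ (3 steps, strictly decreasing):
  μ^(1)=25; μ^(2)=17; μ^(3)=-31

((0, 0, 1); (0, 4, 0); (3, 0, 0))


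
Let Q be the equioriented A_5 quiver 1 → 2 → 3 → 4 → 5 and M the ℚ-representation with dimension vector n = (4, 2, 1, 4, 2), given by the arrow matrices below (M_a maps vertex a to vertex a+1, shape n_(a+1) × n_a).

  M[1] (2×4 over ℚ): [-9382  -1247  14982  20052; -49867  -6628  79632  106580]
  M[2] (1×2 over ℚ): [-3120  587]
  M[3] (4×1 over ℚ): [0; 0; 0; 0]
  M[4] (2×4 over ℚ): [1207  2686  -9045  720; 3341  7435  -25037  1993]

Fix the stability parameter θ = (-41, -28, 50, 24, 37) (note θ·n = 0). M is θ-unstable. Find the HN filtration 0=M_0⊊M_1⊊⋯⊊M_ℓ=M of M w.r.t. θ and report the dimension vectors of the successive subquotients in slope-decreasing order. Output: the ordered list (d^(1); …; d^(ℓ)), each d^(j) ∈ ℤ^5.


Barcode: M ≅ I[1,1]^2, I[1,2], I[1,3], I[4,4]^2, I[4,5]^2. HN layers by μ_θ (5 steps, strictly decreasing):
  μ^(1)=50; μ^(2)=37; μ^(3)=24; μ^(4)=-28; μ^(5)=-41

((0, 0, 1, 0, 0); (0, 0, 0, 0, 2); (0, 0, 0, 4, 0); (0, 2, 0, 0, 0); (4, 0, 0, 0, 0))


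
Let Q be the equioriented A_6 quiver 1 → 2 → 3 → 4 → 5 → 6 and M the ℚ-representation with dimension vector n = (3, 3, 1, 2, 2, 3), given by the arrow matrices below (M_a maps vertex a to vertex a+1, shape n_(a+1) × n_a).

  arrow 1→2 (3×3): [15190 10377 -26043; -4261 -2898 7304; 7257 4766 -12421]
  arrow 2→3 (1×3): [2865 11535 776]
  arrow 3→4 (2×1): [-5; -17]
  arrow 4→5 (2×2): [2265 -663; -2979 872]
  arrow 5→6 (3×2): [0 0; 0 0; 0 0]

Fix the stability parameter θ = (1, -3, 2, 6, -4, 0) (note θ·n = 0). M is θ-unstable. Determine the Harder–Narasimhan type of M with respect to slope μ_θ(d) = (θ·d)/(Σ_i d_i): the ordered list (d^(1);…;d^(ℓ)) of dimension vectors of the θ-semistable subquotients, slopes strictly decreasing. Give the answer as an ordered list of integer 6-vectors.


Barcode: M ≅ I[1,2]^2, I[1,5], I[4,5], I[6,6]^3. HN layers by μ_θ (4 steps, strictly decreasing):
  μ^(1)=4/3; μ^(2)=1; μ^(3)=0; μ^(4)=-1

((0, 0, 1, 1, 1, 0); (0, 0, 0, 1, 1, 0); (0, 0, 0, 0, 0, 3); (3, 3, 0, 0, 0, 0))


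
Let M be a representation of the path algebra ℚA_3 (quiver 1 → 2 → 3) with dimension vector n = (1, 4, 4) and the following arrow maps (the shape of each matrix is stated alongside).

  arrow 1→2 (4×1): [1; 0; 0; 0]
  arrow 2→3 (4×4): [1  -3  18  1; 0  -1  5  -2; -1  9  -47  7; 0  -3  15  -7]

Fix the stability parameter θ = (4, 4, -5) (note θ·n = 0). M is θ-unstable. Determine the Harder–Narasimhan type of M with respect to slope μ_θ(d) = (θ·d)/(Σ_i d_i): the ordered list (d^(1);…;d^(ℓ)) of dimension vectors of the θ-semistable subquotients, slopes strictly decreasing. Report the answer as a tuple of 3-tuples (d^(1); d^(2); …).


Barcode: M ≅ I[1,3], I[2,3]^3. HN layers by μ_θ (2 steps, strictly decreasing):
  μ^(1)=1; μ^(2)=-1/2

((1, 1, 1); (0, 3, 3))


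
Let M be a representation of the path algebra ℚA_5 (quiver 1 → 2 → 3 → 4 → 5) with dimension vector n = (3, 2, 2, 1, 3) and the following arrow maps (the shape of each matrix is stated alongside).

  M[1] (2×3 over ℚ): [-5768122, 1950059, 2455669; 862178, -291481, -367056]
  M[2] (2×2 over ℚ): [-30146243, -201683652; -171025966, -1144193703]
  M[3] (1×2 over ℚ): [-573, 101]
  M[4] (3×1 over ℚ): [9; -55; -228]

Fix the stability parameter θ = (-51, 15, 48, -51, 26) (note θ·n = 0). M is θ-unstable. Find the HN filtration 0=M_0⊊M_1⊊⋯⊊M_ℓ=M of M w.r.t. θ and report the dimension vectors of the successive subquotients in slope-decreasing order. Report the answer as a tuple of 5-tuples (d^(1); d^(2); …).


Interval decomposition of M: I[1,1], I[1,3], I[1,5], I[5,5]^2.
HN type (ℓ=5): μ^(1)=48; μ^(2)=26; μ^(3)=15; μ^(4)=4; μ^(5)=-51

((0, 0, 1, 0, 0); (0, 0, 0, 0, 3); (0, 1, 0, 0, 0); (0, 1, 1, 1, 0); (3, 0, 0, 0, 0))


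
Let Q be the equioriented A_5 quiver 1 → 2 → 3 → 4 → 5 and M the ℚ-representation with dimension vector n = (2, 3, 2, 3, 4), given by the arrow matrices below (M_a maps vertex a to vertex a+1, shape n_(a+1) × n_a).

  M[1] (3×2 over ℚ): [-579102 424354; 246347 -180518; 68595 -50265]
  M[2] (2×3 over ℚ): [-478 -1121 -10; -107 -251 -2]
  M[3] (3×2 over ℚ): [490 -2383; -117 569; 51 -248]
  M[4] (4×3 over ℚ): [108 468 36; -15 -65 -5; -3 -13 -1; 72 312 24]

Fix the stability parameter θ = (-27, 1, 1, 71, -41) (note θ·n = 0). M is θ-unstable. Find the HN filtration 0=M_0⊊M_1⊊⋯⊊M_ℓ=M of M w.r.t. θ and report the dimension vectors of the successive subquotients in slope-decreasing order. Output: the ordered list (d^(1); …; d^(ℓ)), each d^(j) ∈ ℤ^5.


Interval decomposition of M: I[1,4]^2, I[2,2], I[4,5], I[5,5]^3.
HN type (ℓ=5): μ^(1)=71; μ^(2)=15; μ^(3)=1; μ^(4)=-27; μ^(5)=-41

((0, 0, 0, 2, 0); (0, 0, 0, 1, 1); (0, 3, 2, 0, 0); (2, 0, 0, 0, 0); (0, 0, 0, 0, 3))


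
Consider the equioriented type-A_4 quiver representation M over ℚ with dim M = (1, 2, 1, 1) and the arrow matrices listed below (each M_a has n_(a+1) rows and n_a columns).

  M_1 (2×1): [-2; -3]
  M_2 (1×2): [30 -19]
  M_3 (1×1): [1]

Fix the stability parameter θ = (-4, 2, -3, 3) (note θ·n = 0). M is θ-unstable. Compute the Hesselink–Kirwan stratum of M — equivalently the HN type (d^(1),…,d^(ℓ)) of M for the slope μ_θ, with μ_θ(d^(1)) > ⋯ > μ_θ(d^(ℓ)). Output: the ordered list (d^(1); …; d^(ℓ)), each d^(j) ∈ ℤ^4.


Interval decomposition of M: I[1,4], I[2,2].
HN type (ℓ=4): μ^(1)=3; μ^(2)=2; μ^(3)=-1/2; μ^(4)=-4

((0, 0, 0, 1); (0, 1, 0, 0); (0, 1, 1, 0); (1, 0, 0, 0))


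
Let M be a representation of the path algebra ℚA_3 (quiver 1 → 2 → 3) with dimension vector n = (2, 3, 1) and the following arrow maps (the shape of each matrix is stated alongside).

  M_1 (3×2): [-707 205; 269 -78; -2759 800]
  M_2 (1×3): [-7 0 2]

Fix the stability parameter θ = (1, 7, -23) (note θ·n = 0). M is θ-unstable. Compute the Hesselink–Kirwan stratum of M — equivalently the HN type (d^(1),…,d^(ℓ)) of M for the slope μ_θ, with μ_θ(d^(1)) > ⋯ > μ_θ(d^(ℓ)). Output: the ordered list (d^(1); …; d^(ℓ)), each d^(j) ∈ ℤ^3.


Via rank(M_{q-1}∘⋯∘M_p): M ≅ I[1,2], I[1,3], I[2,2].
μ_θ-semistable layers: μ^(1)=7; μ^(2)=1; μ^(3)=-5

((0, 2, 0); (1, 0, 0); (1, 1, 1))


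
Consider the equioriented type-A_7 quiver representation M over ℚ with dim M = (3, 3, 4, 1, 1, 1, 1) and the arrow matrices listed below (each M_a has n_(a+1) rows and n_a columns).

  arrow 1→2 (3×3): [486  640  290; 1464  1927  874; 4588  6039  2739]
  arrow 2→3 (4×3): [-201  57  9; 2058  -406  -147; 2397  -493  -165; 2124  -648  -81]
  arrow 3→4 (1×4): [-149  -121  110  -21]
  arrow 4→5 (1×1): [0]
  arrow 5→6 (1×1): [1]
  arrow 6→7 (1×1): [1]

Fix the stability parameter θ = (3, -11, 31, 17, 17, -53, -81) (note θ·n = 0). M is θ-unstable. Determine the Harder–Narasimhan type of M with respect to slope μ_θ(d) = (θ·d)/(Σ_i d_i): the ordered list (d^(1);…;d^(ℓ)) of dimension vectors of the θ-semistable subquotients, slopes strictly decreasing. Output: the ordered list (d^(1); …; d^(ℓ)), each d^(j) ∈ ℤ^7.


Interval decomposition of M: I[1,2], I[1,3], I[1,4], I[3,3]^2, I[5,7].
HN type (ℓ=4): μ^(1)=31; μ^(2)=24; μ^(3)=-4; μ^(4)=-39

((0, 0, 3, 0, 0, 0, 0); (0, 0, 1, 1, 0, 0, 0); (3, 3, 0, 0, 0, 0, 0); (0, 0, 0, 0, 1, 1, 1))


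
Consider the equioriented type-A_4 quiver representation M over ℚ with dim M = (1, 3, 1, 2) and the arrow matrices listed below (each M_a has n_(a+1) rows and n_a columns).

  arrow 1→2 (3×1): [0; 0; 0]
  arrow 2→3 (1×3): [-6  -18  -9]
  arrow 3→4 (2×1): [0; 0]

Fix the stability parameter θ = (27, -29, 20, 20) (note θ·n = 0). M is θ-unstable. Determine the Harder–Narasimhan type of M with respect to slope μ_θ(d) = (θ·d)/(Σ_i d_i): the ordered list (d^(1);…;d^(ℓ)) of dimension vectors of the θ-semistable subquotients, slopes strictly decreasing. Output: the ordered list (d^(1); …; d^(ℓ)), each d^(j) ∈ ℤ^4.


Interval decomposition of M: I[1,1], I[2,2]^2, I[2,3], I[4,4]^2.
HN type (ℓ=3): μ^(1)=27; μ^(2)=20; μ^(3)=-29

((1, 0, 0, 0); (0, 0, 1, 2); (0, 3, 0, 0))


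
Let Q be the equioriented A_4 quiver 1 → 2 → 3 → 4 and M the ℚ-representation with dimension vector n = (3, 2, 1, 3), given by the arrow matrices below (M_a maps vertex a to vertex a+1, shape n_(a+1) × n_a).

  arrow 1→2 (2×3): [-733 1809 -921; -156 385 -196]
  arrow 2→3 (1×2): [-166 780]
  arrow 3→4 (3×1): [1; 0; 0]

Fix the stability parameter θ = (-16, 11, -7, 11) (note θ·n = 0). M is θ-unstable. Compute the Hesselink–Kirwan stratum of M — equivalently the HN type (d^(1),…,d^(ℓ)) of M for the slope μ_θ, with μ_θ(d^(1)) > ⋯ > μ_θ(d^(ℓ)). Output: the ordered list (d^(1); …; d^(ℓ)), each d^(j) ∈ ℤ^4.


Barcode: M ≅ I[1,1], I[1,2], I[1,4], I[4,4]^2. HN layers by μ_θ (3 steps, strictly decreasing):
  μ^(1)=11; μ^(2)=2; μ^(3)=-16

((0, 1, 0, 3); (0, 1, 1, 0); (3, 0, 0, 0))


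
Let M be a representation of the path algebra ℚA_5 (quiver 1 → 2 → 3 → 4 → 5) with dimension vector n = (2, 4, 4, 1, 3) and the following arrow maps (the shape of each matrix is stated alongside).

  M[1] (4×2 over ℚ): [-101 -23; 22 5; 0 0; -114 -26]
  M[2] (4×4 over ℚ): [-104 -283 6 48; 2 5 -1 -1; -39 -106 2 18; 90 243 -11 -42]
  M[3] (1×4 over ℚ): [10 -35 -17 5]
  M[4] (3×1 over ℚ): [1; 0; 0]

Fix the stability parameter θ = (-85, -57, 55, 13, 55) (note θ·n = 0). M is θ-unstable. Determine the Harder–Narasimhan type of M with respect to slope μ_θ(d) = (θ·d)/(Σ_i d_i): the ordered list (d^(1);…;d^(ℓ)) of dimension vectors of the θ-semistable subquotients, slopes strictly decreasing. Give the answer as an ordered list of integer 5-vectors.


Barcode: M ≅ I[1,3], I[1,5], I[2,3]^2, I[5,5]^2. HN layers by μ_θ (4 steps, strictly decreasing):
  μ^(1)=55; μ^(2)=34; μ^(3)=-57; μ^(4)=-85

((0, 0, 3, 0, 3); (0, 0, 1, 1, 0); (0, 4, 0, 0, 0); (2, 0, 0, 0, 0))


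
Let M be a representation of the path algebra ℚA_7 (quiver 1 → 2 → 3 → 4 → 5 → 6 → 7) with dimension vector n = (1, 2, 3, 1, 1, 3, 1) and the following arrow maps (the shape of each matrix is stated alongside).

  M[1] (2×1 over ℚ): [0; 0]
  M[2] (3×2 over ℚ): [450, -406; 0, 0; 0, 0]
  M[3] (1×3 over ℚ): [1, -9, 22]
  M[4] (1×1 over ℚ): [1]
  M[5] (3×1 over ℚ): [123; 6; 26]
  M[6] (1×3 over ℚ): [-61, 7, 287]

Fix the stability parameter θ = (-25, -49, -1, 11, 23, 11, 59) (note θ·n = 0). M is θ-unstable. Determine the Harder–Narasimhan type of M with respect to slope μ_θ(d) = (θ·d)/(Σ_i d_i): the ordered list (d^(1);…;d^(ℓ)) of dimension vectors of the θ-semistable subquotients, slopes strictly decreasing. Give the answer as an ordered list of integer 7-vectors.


Barcode: M ≅ I[1,1], I[2,2], I[2,7], I[3,3]^2, I[6,6]^2. HN layers by μ_θ (6 steps, strictly decreasing):
  μ^(1)=59; μ^(2)=17; μ^(3)=11; μ^(4)=-1; μ^(5)=-25; μ^(6)=-49

((0, 0, 0, 0, 0, 0, 1); (0, 0, 0, 0, 1, 1, 0); (0, 0, 0, 1, 0, 2, 0); (0, 0, 3, 0, 0, 0, 0); (1, 0, 0, 0, 0, 0, 0); (0, 2, 0, 0, 0, 0, 0))


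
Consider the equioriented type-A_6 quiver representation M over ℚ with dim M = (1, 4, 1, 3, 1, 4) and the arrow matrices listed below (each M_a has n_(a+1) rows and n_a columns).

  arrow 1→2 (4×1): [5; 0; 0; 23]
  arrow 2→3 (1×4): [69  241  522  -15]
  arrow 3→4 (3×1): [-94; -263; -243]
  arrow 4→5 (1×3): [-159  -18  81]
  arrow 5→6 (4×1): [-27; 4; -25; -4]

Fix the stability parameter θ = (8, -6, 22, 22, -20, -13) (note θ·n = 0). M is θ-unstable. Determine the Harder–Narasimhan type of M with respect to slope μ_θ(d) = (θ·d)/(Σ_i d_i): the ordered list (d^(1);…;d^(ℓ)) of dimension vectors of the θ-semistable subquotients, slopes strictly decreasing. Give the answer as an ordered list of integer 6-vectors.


Barcode: M ≅ I[1,2], I[2,2]^2, I[2,6], I[4,4]^2, I[6,6]^3. HN layers by μ_θ (5 steps, strictly decreasing):
  μ^(1)=22; μ^(2)=11/4; μ^(3)=1; μ^(4)=-6; μ^(5)=-13

((0, 0, 0, 2, 0, 0); (0, 0, 1, 1, 1, 1); (1, 1, 0, 0, 0, 0); (0, 3, 0, 0, 0, 0); (0, 0, 0, 0, 0, 3))


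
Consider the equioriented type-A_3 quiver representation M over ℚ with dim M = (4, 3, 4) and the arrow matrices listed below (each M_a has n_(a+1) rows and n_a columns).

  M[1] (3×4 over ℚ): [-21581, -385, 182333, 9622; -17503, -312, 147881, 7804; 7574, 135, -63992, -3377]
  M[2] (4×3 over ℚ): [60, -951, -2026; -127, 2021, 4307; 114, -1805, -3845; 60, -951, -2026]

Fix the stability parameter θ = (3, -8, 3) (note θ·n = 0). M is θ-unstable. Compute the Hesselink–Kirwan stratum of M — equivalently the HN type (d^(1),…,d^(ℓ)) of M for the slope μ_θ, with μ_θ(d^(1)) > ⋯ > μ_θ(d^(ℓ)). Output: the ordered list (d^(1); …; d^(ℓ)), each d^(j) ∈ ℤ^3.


Interval decomposition of M: I[1,1], I[1,3]^3, I[3,3].
HN type (ℓ=2): μ^(1)=3; μ^(2)=-5/2

((1, 0, 4); (3, 3, 0))


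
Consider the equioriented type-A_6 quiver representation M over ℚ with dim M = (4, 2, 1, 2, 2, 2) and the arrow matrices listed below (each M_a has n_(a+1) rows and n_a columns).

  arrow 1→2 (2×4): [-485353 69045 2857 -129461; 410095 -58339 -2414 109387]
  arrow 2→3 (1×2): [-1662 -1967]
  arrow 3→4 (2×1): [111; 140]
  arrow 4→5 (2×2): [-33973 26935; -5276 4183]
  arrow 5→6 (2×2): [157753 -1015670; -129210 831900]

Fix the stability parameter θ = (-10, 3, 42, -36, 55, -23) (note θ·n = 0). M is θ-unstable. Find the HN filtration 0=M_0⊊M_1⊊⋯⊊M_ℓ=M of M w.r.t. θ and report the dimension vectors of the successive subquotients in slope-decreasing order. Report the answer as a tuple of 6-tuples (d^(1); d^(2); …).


Via rank(M_{q-1}∘⋯∘M_p): M ≅ I[1,1]^2, I[1,2], I[1,6], I[4,5], I[6,6].
μ_θ-semistable layers: μ^(1)=55; μ^(2)=16; μ^(3)=3; μ^(4)=-10; μ^(5)=-23; μ^(6)=-36

((0, 0, 0, 0, 1, 0); (0, 0, 0, 0, 1, 1); (0, 2, 1, 1, 0, 0); (4, 0, 0, 0, 0, 0); (0, 0, 0, 0, 0, 1); (0, 0, 0, 1, 0, 0))


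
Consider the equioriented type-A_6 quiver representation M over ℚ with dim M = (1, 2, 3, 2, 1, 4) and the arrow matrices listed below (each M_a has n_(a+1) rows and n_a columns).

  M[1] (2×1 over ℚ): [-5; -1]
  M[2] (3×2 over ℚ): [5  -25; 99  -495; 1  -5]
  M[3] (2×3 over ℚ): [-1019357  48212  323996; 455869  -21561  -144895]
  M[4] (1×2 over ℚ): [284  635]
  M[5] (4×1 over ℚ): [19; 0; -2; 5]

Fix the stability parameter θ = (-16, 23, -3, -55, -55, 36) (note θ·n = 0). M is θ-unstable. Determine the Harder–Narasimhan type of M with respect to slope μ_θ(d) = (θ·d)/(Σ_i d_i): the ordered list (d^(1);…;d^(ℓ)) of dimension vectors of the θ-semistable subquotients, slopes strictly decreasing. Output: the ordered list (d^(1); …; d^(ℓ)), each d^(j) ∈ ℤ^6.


Interval decomposition of M: I[1,2], I[2,6], I[3,3], I[3,4], I[6,6]^3.
HN type (ℓ=6): μ^(1)=36; μ^(2)=23; μ^(3)=-3; μ^(4)=-16; μ^(5)=-45/2; μ^(6)=-29

((0, 0, 0, 0, 0, 4); (0, 1, 0, 0, 0, 0); (0, 0, 1, 0, 0, 0); (1, 0, 0, 0, 0, 0); (0, 1, 1, 1, 1, 0); (0, 0, 1, 1, 0, 0))


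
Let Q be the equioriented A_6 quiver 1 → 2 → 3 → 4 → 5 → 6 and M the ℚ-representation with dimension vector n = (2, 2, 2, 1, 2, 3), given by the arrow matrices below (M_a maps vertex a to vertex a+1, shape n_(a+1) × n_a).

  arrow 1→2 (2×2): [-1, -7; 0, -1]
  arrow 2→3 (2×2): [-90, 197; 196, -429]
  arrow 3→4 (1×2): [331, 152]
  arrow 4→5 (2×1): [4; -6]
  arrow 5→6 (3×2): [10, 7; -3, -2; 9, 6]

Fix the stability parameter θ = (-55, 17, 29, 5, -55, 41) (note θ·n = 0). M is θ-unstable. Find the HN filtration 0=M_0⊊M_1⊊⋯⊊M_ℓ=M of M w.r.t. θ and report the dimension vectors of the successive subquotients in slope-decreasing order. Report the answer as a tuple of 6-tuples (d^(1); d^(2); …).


Interval decomposition of M: I[1,3], I[1,6], I[5,6], I[6,6].
HN type (ℓ=5): μ^(1)=41; μ^(2)=29; μ^(3)=17; μ^(4)=-1; μ^(5)=-55

((0, 0, 0, 0, 0, 3); (0, 0, 1, 0, 0, 0); (0, 1, 0, 0, 0, 0); (0, 1, 1, 1, 1, 0); (2, 0, 0, 0, 1, 0))


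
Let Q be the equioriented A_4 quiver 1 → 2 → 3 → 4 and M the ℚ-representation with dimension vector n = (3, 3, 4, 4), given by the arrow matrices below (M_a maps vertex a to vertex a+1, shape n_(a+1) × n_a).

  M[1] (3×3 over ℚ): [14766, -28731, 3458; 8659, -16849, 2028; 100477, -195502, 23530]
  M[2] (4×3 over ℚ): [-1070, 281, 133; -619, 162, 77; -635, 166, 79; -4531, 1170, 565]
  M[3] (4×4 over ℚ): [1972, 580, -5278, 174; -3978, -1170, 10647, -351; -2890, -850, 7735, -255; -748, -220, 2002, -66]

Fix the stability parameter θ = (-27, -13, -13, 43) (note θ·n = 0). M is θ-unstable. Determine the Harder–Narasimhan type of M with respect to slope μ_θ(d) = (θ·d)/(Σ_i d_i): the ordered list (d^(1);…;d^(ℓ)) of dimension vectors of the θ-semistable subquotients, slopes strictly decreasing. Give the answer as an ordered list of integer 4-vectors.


Barcode: M ≅ I[1,1], I[1,3]^2, I[2,4], I[3,3], I[4,4]^3. HN layers by μ_θ (3 steps, strictly decreasing):
  μ^(1)=43; μ^(2)=-13; μ^(3)=-27

((0, 0, 0, 4); (0, 3, 4, 0); (3, 0, 0, 0))


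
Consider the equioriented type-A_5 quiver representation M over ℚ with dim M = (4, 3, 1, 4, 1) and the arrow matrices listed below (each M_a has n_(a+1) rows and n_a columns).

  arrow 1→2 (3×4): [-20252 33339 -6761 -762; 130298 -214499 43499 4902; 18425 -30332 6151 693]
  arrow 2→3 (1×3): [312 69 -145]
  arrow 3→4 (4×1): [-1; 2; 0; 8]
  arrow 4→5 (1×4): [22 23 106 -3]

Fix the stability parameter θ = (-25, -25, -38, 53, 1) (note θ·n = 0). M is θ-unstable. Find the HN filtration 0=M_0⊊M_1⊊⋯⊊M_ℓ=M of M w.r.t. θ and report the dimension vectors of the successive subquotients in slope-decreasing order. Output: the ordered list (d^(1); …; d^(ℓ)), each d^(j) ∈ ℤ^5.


Interval decomposition of M: I[1,1], I[1,2]^2, I[1,4], I[4,4]^2, I[4,5].
HN type (ℓ=4): μ^(1)=53; μ^(2)=27; μ^(3)=-25; μ^(4)=-88/3

((0, 0, 0, 3, 0); (0, 0, 0, 1, 1); (3, 2, 0, 0, 0); (1, 1, 1, 0, 0))


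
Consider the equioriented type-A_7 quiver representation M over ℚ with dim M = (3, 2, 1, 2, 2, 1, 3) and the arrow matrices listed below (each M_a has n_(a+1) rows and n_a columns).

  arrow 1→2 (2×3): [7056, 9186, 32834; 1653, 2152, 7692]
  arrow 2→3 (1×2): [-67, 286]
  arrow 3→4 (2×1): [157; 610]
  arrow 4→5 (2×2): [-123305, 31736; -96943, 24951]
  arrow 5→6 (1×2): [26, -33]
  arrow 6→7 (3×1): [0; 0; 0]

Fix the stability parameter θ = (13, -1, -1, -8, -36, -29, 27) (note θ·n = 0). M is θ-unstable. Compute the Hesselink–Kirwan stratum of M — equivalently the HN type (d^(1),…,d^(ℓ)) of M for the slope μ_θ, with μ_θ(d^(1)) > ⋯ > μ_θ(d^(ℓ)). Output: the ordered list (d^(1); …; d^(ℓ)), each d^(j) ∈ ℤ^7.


Barcode: M ≅ I[1,1], I[1,2], I[1,6], I[4,5], I[7,7]^3. HN layers by μ_θ (5 steps, strictly decreasing):
  μ^(1)=27; μ^(2)=13; μ^(3)=6; μ^(4)=-31/3; μ^(5)=-22

((0, 0, 0, 0, 0, 0, 3); (1, 0, 0, 0, 0, 0, 0); (1, 1, 0, 0, 0, 0, 0); (1, 1, 1, 1, 1, 1, 0); (0, 0, 0, 1, 1, 0, 0))


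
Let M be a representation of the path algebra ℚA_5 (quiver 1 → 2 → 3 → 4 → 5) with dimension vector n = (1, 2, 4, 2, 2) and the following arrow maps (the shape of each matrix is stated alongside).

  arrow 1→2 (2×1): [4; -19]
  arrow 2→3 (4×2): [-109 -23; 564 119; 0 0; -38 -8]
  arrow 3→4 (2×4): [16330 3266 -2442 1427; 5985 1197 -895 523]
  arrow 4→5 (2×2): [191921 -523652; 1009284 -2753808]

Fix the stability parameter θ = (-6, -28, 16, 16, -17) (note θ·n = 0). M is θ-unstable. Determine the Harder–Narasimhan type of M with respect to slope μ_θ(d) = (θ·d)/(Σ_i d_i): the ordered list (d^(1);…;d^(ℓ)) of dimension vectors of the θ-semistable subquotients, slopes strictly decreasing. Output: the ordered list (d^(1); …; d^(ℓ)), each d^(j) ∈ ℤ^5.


Via rank(M_{q-1}∘⋯∘M_p): M ≅ I[1,3], I[2,4], I[3,3], I[3,5], I[5,5].
μ_θ-semistable layers: μ^(1)=16; μ^(2)=5; μ^(3)=-17; μ^(4)=-28

((0, 0, 3, 1, 0); (0, 0, 1, 1, 1); (1, 1, 0, 0, 1); (0, 1, 0, 0, 0))


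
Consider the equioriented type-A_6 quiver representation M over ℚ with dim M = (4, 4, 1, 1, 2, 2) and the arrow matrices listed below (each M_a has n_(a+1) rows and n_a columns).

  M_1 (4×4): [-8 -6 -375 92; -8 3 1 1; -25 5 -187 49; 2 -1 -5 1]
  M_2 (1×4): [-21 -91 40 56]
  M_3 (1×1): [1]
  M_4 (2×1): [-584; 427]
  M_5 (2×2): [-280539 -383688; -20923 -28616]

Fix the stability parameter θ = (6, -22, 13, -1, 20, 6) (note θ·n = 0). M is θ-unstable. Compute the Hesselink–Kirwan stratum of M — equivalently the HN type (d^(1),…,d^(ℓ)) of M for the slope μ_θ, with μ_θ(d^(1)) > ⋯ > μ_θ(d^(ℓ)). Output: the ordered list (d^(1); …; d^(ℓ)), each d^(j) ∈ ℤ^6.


Interval decomposition of M: I[1,2]^3, I[1,5], I[5,6], I[6,6].
HN type (ℓ=4): μ^(1)=20; μ^(2)=13; μ^(3)=6; μ^(4)=-8

((0, 0, 0, 0, 1, 0); (0, 0, 0, 0, 1, 1); (0, 0, 1, 1, 0, 1); (4, 4, 0, 0, 0, 0))


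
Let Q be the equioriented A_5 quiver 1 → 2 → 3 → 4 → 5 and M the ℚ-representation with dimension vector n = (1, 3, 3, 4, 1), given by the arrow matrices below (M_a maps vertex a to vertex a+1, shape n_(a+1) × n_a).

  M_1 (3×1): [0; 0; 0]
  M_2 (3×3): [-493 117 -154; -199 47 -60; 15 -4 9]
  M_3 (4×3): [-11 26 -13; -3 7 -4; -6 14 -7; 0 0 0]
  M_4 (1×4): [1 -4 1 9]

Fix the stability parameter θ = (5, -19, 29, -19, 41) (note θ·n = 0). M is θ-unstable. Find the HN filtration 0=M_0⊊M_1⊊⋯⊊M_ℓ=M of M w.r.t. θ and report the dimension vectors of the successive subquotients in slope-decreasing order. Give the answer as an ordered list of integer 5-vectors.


Interval decomposition of M: I[1,1], I[2,4]^2, I[2,5], I[4,4].
HN type (ℓ=3): μ^(1)=41; μ^(2)=5; μ^(3)=-19

((0, 0, 0, 0, 1); (1, 0, 3, 3, 0); (0, 3, 0, 1, 0))


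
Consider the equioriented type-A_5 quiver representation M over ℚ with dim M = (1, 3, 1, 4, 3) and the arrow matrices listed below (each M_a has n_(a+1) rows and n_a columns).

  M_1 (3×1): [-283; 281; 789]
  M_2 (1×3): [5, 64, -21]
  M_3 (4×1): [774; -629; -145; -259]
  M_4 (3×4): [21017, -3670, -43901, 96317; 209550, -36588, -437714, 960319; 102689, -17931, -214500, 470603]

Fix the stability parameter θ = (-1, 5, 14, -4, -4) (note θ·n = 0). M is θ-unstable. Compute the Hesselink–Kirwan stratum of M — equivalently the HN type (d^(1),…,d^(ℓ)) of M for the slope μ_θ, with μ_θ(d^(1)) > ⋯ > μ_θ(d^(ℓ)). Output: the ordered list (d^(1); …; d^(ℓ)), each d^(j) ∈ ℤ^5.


Barcode: M ≅ I[1,2], I[2,2], I[2,5], I[4,4], I[4,5]^2. HN layers by μ_θ (4 steps, strictly decreasing):
  μ^(1)=5; μ^(2)=11/4; μ^(3)=-1; μ^(4)=-4

((0, 2, 0, 0, 0); (0, 1, 1, 1, 1); (1, 0, 0, 0, 0); (0, 0, 0, 3, 2))


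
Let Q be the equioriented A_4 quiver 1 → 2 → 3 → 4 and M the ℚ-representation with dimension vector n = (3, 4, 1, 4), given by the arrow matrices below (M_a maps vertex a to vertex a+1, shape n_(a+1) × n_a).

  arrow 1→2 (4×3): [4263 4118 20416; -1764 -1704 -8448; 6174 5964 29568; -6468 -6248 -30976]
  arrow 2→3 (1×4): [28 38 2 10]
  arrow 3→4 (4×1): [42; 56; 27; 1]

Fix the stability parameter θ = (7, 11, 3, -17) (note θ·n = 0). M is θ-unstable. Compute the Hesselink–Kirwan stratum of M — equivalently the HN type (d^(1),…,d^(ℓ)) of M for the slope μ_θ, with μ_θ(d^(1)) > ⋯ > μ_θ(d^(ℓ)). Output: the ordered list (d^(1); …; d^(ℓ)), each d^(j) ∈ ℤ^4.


Interval decomposition of M: I[1,1]^2, I[1,2], I[2,2]^2, I[2,4], I[4,4]^3.
HN type (ℓ=4): μ^(1)=11; μ^(2)=7; μ^(3)=-1; μ^(4)=-17

((0, 3, 0, 0); (3, 0, 0, 0); (0, 1, 1, 1); (0, 0, 0, 3))


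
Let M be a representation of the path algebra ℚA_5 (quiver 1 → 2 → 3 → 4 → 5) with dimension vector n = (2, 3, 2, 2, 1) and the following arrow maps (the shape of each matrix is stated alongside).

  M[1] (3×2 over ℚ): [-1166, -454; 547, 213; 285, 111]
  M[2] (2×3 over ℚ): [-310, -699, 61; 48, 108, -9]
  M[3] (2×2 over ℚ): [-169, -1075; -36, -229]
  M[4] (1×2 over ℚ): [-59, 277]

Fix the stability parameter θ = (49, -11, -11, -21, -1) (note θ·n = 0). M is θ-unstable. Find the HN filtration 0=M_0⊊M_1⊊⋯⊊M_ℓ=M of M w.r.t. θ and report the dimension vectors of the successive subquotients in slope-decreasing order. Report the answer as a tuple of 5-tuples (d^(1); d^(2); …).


Via rank(M_{q-1}∘⋯∘M_p): M ≅ I[1,4], I[1,5], I[2,2].
μ_θ-semistable layers: μ^(1)=3/2; μ^(2)=1; μ^(3)=-11

((1, 1, 1, 1, 0); (1, 1, 1, 1, 1); (0, 1, 0, 0, 0))


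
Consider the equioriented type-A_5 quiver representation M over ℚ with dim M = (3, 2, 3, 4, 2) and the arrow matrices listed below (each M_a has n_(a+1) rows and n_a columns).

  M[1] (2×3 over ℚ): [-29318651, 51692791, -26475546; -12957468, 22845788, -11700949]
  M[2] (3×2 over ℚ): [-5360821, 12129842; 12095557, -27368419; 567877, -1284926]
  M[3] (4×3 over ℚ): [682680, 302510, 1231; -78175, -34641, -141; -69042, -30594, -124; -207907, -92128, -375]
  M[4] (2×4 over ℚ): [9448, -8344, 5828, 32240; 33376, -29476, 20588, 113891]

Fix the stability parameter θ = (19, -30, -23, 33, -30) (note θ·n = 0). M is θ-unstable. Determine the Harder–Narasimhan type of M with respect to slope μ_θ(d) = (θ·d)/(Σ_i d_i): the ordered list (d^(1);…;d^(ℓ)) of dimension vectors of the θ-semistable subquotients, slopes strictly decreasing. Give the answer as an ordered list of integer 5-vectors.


Via rank(M_{q-1}∘⋯∘M_p): M ≅ I[1,1], I[1,4]^2, I[3,5], I[4,5].
μ_θ-semistable layers: μ^(1)=33; μ^(2)=19; μ^(3)=3/2; μ^(4)=-34/3; μ^(5)=-23

((0, 0, 0, 2, 0); (1, 0, 0, 0, 0); (0, 0, 0, 2, 2); (2, 2, 2, 0, 0); (0, 0, 1, 0, 0))


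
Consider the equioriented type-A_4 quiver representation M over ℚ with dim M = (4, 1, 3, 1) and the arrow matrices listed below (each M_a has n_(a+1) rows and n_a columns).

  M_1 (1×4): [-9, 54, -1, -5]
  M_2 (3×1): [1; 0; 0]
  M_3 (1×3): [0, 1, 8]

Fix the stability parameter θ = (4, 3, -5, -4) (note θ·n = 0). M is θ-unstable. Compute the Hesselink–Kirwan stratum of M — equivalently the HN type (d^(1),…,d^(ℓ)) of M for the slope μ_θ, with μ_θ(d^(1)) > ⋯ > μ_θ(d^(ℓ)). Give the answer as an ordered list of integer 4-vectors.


Barcode: M ≅ I[1,1]^3, I[1,3], I[3,3], I[3,4]. HN layers by μ_θ (4 steps, strictly decreasing):
  μ^(1)=4; μ^(2)=2/3; μ^(3)=-4; μ^(4)=-5

((3, 0, 0, 0); (1, 1, 1, 0); (0, 0, 0, 1); (0, 0, 2, 0))


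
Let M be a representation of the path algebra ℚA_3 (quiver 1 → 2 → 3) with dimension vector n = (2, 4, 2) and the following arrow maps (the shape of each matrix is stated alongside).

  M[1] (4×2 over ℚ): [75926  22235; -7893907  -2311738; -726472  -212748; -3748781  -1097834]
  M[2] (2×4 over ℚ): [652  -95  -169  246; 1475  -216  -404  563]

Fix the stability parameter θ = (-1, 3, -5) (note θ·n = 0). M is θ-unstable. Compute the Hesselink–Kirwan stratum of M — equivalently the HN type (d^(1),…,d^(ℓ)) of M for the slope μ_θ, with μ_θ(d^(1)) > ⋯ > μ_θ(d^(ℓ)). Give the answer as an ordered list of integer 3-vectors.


Interval decomposition of M: I[1,3]^2, I[2,2]^2.
HN type (ℓ=2): μ^(1)=3; μ^(2)=-1

((0, 2, 0); (2, 2, 2))


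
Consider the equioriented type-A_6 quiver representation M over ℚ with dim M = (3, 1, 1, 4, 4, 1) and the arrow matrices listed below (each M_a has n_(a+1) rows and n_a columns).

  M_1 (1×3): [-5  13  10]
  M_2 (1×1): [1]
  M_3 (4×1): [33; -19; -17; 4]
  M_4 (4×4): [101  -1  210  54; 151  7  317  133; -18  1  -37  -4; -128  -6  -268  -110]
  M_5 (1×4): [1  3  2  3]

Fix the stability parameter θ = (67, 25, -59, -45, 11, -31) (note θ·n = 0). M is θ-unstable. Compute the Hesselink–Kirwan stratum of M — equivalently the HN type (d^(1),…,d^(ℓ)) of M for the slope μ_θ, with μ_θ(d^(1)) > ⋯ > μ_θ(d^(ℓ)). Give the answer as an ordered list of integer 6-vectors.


Barcode: M ≅ I[1,1]^2, I[1,6], I[4,5]^3. HN layers by μ_θ (4 steps, strictly decreasing):
  μ^(1)=67; μ^(2)=11; μ^(3)=-16/3; μ^(4)=-45

((2, 0, 0, 0, 0, 0); (0, 0, 0, 0, 3, 0); (1, 1, 1, 1, 1, 1); (0, 0, 0, 3, 0, 0))


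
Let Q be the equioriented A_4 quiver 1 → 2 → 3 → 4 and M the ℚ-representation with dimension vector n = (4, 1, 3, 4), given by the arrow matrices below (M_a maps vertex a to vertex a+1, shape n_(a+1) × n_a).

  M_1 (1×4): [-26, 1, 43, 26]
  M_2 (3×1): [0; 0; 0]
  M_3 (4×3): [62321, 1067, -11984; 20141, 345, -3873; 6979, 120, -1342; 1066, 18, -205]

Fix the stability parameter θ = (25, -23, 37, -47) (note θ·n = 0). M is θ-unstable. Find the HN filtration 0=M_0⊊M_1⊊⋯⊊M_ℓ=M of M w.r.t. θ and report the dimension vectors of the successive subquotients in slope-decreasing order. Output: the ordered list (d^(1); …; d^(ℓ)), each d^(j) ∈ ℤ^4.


Interval decomposition of M: I[1,1]^3, I[1,2], I[3,4]^3, I[4,4].
HN type (ℓ=4): μ^(1)=25; μ^(2)=1; μ^(3)=-5; μ^(4)=-47

((3, 0, 0, 0); (1, 1, 0, 0); (0, 0, 3, 3); (0, 0, 0, 1))


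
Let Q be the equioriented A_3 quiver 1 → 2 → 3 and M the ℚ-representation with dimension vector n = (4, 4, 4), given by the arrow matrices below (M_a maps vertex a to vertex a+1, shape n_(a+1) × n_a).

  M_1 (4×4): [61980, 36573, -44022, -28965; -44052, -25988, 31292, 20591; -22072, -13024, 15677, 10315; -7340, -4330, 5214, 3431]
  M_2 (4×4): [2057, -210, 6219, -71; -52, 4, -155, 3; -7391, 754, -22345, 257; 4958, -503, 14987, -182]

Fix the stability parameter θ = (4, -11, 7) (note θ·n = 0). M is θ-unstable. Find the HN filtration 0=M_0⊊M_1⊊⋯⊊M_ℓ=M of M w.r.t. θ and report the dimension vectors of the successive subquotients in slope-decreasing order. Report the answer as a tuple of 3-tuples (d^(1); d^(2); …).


Barcode: M ≅ I[1,1], I[1,3]^3, I[2,2], I[3,3]. HN layers by μ_θ (4 steps, strictly decreasing):
  μ^(1)=7; μ^(2)=4; μ^(3)=-7/2; μ^(4)=-11

((0, 0, 4); (1, 0, 0); (3, 3, 0); (0, 1, 0))


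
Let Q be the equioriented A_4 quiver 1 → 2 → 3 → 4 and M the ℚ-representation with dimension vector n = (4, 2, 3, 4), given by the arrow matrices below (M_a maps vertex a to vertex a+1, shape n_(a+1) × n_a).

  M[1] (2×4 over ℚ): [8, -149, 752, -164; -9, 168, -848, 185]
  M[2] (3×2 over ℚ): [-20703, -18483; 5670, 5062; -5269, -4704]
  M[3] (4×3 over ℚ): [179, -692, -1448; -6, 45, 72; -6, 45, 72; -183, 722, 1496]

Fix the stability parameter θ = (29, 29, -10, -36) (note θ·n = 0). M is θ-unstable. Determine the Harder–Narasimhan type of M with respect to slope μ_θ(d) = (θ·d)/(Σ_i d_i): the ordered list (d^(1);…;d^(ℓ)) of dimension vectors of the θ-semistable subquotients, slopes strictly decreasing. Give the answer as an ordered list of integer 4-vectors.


Via rank(M_{q-1}∘⋯∘M_p): M ≅ I[1,1]^2, I[1,3], I[1,4], I[3,4], I[4,4]^2.
μ_θ-semistable layers: μ^(1)=29; μ^(2)=16; μ^(3)=3; μ^(4)=-23; μ^(5)=-36

((2, 0, 0, 0); (1, 1, 1, 0); (1, 1, 1, 1); (0, 0, 1, 1); (0, 0, 0, 2))


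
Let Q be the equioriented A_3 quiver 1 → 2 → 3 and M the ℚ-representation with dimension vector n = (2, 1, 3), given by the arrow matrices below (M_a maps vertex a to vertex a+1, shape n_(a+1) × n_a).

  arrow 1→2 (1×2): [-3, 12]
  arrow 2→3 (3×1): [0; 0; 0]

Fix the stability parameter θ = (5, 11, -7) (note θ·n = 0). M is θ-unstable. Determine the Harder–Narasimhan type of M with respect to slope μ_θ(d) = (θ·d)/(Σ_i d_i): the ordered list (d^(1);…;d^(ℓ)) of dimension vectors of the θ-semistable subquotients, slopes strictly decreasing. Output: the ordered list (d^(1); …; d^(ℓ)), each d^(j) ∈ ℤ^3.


Barcode: M ≅ I[1,1], I[1,2], I[3,3]^3. HN layers by μ_θ (3 steps, strictly decreasing):
  μ^(1)=11; μ^(2)=5; μ^(3)=-7

((0, 1, 0); (2, 0, 0); (0, 0, 3))


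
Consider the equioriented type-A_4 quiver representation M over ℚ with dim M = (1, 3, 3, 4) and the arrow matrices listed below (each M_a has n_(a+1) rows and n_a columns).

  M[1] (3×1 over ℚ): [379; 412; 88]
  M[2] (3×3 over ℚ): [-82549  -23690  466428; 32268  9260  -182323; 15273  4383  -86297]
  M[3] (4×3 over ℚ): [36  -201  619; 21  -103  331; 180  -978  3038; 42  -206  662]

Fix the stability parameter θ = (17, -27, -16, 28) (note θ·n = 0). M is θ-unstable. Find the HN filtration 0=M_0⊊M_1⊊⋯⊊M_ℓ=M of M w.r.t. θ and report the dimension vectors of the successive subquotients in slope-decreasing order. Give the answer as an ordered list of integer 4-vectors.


Via rank(M_{q-1}∘⋯∘M_p): M ≅ I[1,4], I[2,3], I[2,4], I[4,4]^2.
μ_θ-semistable layers: μ^(1)=28; μ^(2)=-26/3; μ^(3)=-16; μ^(4)=-27

((0, 0, 0, 4); (1, 1, 1, 0); (0, 0, 2, 0); (0, 2, 0, 0))


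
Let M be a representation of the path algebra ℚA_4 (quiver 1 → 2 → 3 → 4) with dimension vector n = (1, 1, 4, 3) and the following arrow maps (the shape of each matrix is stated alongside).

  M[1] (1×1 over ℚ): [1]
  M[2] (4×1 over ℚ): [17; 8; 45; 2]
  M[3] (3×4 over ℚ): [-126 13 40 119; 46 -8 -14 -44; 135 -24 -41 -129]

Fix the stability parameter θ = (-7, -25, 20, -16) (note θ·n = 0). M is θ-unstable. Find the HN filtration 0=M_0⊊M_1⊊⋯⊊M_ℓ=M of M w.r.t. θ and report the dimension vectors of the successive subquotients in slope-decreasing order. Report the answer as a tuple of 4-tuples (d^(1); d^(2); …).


Interval decomposition of M: I[1,3], I[3,4]^3.
HN type (ℓ=3): μ^(1)=20; μ^(2)=2; μ^(3)=-16

((0, 0, 1, 0); (0, 0, 3, 3); (1, 1, 0, 0))


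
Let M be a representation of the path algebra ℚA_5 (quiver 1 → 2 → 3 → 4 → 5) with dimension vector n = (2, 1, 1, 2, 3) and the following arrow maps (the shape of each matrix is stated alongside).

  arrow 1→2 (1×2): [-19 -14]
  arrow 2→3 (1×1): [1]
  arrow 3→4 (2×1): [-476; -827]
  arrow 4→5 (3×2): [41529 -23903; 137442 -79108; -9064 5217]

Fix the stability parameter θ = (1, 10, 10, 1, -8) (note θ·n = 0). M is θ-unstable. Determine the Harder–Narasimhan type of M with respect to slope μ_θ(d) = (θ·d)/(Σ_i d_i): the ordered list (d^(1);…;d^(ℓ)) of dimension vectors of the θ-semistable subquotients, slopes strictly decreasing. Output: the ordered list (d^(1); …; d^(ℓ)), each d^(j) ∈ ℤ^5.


Barcode: M ≅ I[1,1], I[1,5], I[4,5], I[5,5]. HN layers by μ_θ (4 steps, strictly decreasing):
  μ^(1)=13/4; μ^(2)=1; μ^(3)=-7/2; μ^(4)=-8

((0, 1, 1, 1, 1); (2, 0, 0, 0, 0); (0, 0, 0, 1, 1); (0, 0, 0, 0, 1))


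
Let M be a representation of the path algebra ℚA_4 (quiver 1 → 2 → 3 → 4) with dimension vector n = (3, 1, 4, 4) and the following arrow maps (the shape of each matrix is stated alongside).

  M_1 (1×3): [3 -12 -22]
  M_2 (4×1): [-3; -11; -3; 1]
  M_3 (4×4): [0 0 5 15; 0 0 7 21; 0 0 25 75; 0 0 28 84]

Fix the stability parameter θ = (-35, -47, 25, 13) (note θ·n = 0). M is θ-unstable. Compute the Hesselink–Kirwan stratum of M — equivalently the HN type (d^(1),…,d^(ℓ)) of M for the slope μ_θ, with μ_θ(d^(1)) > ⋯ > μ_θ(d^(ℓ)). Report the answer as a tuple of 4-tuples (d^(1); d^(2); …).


Via rank(M_{q-1}∘⋯∘M_p): M ≅ I[1,1]^2, I[1,3], I[3,3]^2, I[3,4], I[4,4]^3.
μ_θ-semistable layers: μ^(1)=25; μ^(2)=19; μ^(3)=13; μ^(4)=-35; μ^(5)=-41

((0, 0, 3, 0); (0, 0, 1, 1); (0, 0, 0, 3); (2, 0, 0, 0); (1, 1, 0, 0))


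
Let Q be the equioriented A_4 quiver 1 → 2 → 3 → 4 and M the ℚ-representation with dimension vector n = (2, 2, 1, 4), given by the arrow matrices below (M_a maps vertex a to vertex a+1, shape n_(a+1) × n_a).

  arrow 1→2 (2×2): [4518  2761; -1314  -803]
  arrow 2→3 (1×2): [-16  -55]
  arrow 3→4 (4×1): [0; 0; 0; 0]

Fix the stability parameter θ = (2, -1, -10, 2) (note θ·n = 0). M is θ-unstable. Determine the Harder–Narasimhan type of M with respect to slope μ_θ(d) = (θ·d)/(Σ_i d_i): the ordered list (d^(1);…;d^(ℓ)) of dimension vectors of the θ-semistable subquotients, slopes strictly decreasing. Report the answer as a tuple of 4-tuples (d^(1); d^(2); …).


Via rank(M_{q-1}∘⋯∘M_p): M ≅ I[1,1], I[1,3], I[2,2], I[4,4]^4.
μ_θ-semistable layers: μ^(1)=2; μ^(2)=-1; μ^(3)=-3

((1, 0, 0, 4); (0, 1, 0, 0); (1, 1, 1, 0))


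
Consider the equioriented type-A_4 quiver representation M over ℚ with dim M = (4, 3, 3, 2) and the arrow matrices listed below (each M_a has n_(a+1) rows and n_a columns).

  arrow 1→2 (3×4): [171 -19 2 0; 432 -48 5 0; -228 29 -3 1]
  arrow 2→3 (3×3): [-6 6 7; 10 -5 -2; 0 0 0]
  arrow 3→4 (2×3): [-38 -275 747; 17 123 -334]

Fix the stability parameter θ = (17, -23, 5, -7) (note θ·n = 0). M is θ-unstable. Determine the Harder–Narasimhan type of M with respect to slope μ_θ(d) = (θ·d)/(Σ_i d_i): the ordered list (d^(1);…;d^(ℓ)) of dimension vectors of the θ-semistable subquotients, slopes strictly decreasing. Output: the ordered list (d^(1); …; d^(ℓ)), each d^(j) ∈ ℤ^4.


Via rank(M_{q-1}∘⋯∘M_p): M ≅ I[1,1], I[1,2], I[1,4]^2, I[3,3].
μ_θ-semistable layers: μ^(1)=17; μ^(2)=5; μ^(3)=-1; μ^(4)=-3

((1, 0, 0, 0); (0, 0, 1, 0); (0, 0, 2, 2); (3, 3, 0, 0))


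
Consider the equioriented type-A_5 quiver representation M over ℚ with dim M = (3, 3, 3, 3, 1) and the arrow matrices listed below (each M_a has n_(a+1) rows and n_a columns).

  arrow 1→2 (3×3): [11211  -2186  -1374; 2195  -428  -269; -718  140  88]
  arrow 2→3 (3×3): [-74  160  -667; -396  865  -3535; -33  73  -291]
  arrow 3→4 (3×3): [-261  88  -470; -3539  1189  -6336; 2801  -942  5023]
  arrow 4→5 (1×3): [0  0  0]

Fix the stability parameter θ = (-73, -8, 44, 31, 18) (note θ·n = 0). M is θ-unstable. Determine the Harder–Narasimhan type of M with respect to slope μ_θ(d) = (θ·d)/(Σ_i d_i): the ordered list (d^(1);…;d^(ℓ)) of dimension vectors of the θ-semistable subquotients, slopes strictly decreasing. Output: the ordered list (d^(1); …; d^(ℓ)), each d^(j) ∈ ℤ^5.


Via rank(M_{q-1}∘⋯∘M_p): M ≅ I[1,1], I[1,4]^2, I[2,4], I[5,5].
μ_θ-semistable layers: μ^(1)=75/2; μ^(2)=18; μ^(3)=-8; μ^(4)=-73

((0, 0, 3, 3, 0); (0, 0, 0, 0, 1); (0, 3, 0, 0, 0); (3, 0, 0, 0, 0))


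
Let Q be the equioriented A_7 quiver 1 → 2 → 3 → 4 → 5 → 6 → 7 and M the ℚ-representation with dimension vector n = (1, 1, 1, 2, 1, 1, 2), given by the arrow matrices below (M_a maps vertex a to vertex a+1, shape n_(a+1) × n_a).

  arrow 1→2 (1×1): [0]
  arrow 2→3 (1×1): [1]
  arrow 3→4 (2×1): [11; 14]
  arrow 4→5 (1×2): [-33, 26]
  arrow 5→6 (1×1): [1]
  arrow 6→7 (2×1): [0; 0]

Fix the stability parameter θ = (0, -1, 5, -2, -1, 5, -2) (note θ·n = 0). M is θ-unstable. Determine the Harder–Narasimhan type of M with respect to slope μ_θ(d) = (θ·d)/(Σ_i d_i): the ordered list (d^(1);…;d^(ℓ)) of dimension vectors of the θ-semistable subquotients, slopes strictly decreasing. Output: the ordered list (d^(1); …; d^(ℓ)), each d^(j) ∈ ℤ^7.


Interval decomposition of M: I[1,1], I[2,6], I[4,4], I[7,7]^2.
HN type (ℓ=5): μ^(1)=5; μ^(2)=2/3; μ^(3)=0; μ^(4)=-1; μ^(5)=-2

((0, 0, 0, 0, 0, 1, 0); (0, 0, 1, 1, 1, 0, 0); (1, 0, 0, 0, 0, 0, 0); (0, 1, 0, 0, 0, 0, 0); (0, 0, 0, 1, 0, 0, 2))
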